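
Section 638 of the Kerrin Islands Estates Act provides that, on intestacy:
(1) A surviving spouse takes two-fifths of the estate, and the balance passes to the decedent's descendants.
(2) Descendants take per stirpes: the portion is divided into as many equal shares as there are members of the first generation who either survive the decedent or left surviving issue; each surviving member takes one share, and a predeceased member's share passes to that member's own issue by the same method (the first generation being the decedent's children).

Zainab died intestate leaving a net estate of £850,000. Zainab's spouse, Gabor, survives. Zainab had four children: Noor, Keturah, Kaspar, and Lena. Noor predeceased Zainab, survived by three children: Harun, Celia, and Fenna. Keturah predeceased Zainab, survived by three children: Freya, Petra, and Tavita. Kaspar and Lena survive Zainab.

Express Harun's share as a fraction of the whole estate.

Gabor takes two-fifths of £850,000 = £340,000. The remaining £510,000 passes to the descendants.
The descendants' portion (£510,000) is divided into 4 shares of £127,500: Kaspar and Lena each take £127,500; Noor's £127,500 share passes to Noor's issue; Keturah's £127,500 share passes to Keturah's issue.
Noor's share (£127,500) is divided into 3 shares of £42,500: Harun, Celia, and Fenna each take £42,500.
Keturah's share (£127,500) is divided into 3 shares of £42,500: Freya, Petra, and Tavita each take £42,500.

Harun receives 1/20 of the estate.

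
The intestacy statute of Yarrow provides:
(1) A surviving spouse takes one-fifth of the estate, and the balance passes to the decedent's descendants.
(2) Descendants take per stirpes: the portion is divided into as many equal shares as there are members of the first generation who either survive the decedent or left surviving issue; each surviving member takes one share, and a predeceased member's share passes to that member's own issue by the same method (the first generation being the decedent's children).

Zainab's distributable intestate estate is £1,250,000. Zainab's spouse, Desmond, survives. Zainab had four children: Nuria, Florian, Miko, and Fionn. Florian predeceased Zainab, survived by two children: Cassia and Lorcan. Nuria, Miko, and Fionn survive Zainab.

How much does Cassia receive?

Cassia receives £125,000.

Desmond takes one-fifth of £1,250,000 = £250,000. The remaining £1,000,000 passes to the descendants.
The descendants' portion (£1,000,000) is divided into 4 shares of £250,000: Nuria, Miko, and Fionn each take £250,000; Florian's £250,000 share passes to Florian's issue.
Florian's share (£250,000) is divided into 2 shares of £125,000: Cassia and Lorcan each take £125,000.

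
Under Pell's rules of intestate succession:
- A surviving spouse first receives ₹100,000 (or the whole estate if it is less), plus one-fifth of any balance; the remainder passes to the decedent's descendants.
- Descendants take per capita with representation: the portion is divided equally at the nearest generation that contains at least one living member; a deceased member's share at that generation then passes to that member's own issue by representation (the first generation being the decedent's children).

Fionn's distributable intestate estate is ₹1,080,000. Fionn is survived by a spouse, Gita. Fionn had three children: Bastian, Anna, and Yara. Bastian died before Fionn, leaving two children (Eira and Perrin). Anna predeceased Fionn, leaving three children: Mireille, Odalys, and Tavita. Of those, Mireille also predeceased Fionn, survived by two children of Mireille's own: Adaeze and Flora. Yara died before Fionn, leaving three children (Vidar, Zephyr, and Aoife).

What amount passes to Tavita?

Tavita receives ₹98,000.

Gita first takes ₹100,000, leaving a balance of ₹980,000. Gita then takes one-fifth of the balance (₹196,000), for a total of ₹296,000. The remaining ₹784,000 passes to the descendants.
No child survives, so the initial division is made at the grandchildren's generation.
The descendants' portion (₹784,000) is divided into 8 shares of ₹98,000: Eira, Perrin, Odalys, Tavita, Vidar, Zephyr, and Aoife each take ₹98,000; Mireille's ₹98,000 share passes to Mireille's issue.
Mireille's share (₹98,000) is divided into 2 shares of ₹49,000: Adaeze and Flora each take ₹49,000.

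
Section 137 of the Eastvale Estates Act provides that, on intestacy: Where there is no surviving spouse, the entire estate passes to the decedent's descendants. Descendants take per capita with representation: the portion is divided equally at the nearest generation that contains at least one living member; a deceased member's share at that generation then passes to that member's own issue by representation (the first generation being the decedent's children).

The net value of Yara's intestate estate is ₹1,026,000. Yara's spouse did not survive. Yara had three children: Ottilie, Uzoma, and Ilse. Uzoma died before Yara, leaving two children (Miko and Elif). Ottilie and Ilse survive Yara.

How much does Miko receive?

Miko receives ₹171,000.

The entire ₹1,026,000 passes to the descendants.
That amount (₹1,026,000) is divided into 3 shares of ₹342,000: Ottilie and Ilse each take ₹342,000; Uzoma's ₹342,000 share passes to Uzoma's issue.
Uzoma's share (₹342,000) is divided into 2 shares of ₹171,000: Miko and Elif each take ₹171,000.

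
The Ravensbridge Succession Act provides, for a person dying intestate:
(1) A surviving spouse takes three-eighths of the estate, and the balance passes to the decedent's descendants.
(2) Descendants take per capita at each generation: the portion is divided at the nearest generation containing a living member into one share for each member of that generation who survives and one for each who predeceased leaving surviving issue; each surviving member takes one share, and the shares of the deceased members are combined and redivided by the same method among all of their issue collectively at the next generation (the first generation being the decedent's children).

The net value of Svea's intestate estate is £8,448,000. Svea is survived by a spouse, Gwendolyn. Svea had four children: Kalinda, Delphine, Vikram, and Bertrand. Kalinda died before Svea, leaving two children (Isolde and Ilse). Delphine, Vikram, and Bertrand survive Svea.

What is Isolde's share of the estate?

Isolde receives £660,000.

Gwendolyn takes three-eighths of £8,448,000 = £3,168,000. The remaining £5,280,000 passes to the descendants.
The descendants' portion (£5,280,000) is divided at the children's generation into 4 shares of £1,320,000. Delphine, Vikram, and Bertrand each take £1,320,000. The remaining share for the deceased Kalinda (£1,320,000) is carried to the next generation.
That pool (£1,320,000) is divided at the grandchildren's generation equally among Isolde and Ilse: £660,000 each.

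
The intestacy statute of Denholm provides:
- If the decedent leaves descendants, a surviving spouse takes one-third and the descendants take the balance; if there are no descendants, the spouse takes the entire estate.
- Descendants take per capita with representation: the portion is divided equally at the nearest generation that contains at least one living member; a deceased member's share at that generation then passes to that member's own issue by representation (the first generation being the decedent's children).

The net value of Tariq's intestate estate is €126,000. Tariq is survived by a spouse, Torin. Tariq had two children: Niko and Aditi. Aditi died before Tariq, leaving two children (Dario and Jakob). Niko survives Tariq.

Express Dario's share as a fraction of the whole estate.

Dario receives 1/6 of the estate.

Torin takes one-third of €126,000 = €42,000. The remaining €84,000 passes to the descendants.
The descendants' portion (€84,000) is divided into 2 shares of €42,000: Niko takes €42,000; Aditi's €42,000 share passes to Aditi's issue.
Aditi's share (€42,000) is divided into 2 shares of €21,000: Dario and Jakob each take €21,000.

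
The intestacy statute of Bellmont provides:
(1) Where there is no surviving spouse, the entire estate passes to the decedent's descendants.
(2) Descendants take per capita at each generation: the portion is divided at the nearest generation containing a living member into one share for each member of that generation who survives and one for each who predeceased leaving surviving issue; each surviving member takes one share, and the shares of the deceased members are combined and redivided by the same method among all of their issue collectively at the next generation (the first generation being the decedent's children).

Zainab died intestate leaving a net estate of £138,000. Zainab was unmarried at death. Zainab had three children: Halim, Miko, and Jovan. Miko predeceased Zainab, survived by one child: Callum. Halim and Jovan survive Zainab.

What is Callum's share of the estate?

Callum receives £46,000.

The entire £138,000 passes to the descendants.
That amount (£138,000) is divided at the children's generation into 3 shares of £46,000. Halim and Jovan each take £46,000. The remaining share for the deceased Miko (£46,000) is carried to the next generation.
That pool (£46,000) passes entirely to Callum, the sole taker at the grandchildren's generation.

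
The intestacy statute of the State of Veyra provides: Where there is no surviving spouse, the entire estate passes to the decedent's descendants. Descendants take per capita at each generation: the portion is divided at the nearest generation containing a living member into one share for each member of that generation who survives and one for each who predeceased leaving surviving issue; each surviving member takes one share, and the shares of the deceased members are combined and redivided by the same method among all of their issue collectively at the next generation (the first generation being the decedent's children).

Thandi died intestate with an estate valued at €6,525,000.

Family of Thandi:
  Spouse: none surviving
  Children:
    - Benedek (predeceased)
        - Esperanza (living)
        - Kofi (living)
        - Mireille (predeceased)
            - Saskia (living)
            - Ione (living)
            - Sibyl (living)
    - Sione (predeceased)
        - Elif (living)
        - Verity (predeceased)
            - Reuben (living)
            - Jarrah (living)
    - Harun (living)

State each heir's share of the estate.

Esperanza: €870,000; Kofi: €870,000; Saskia: €348,000; Ione: €348,000; Sibyl: €348,000; Elif: €870,000; Reuben: €348,000; Jarrah: €348,000; Harun: €2,175,000

The entire €6,525,000 passes to the descendants.
That amount (€6,525,000) is divided at the children's generation into 3 shares of €2,175,000. Harun takes €2,175,000. The 2 shares of the deceased (Benedek and Sione) are combined into a pool of €4,350,000.
That pool (€4,350,000) is divided at the grandchildren's generation into 5 shares of €870,000. Esperanza, Kofi, and Elif each take €870,000. The 2 shares of the deceased (Mireille and Verity) are combined into a pool of €1,740,000.
That pool (€1,740,000) is divided at the great-grandchildren's generation equally among Saskia, Ione, Sibyl, Reuben, and Jarrah: €348,000 each.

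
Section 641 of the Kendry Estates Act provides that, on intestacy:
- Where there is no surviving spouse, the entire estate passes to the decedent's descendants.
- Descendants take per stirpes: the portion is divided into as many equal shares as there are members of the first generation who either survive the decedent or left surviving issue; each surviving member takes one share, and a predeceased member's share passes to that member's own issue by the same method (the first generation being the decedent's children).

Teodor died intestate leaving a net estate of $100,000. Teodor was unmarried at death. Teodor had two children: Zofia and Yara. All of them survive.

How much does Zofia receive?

Zofia receives $50,000.

The entire $100,000 passes to the descendants.
That amount ($100,000) is divided into 2 shares of $50,000: Zofia and Yara each take $50,000.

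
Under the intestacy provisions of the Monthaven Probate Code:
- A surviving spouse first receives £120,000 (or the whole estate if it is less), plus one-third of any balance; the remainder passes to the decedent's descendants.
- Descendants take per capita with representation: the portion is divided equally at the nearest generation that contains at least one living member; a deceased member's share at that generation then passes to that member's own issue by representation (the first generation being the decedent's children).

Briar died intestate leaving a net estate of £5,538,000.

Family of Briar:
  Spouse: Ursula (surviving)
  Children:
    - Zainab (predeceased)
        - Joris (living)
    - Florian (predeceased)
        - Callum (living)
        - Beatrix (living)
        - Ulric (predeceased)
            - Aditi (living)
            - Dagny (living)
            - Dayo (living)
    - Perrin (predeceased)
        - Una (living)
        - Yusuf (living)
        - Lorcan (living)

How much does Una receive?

Una receives £516,000.

Ursula first takes £120,000, leaving a balance of £5,418,000. Ursula then takes one-third of the balance (£1,806,000), for a total of £1,926,000. The remaining £3,612,000 passes to the descendants.
No child survives, so the initial division is made at the grandchildren's generation.
The descendants' portion (£3,612,000) is divided into 7 shares of £516,000: Joris, Callum, Beatrix, Una, Yusuf, and Lorcan each take £516,000; Ulric's £516,000 share passes to Ulric's issue.
Ulric's share (£516,000) is divided into 3 shares of £172,000: Aditi, Dagny, and Dayo each take £172,000.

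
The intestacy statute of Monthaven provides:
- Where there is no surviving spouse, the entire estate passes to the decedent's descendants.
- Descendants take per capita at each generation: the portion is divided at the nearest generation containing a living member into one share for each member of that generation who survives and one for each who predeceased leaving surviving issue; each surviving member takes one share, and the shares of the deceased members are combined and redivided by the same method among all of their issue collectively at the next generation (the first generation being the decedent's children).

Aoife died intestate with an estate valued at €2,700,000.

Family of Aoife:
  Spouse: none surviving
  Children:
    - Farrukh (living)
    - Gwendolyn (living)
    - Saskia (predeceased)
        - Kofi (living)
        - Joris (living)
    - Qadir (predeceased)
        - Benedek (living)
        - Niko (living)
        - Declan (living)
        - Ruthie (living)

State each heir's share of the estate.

Farrukh: €675,000; Gwendolyn: €675,000; Kofi: €225,000; Joris: €225,000; Benedek: €225,000; Niko: €225,000; Declan: €225,000; Ruthie: €225,000

The entire €2,700,000 passes to the descendants.
That amount (€2,700,000) is divided at the children's generation into 4 shares of €675,000. Farrukh and Gwendolyn each take €675,000. The 2 shares of the deceased (Saskia and Qadir) are combined into a pool of €1,350,000.
That pool (€1,350,000) is divided at the grandchildren's generation equally among Kofi, Joris, Benedek, Niko, Declan, and Ruthie: €225,000 each.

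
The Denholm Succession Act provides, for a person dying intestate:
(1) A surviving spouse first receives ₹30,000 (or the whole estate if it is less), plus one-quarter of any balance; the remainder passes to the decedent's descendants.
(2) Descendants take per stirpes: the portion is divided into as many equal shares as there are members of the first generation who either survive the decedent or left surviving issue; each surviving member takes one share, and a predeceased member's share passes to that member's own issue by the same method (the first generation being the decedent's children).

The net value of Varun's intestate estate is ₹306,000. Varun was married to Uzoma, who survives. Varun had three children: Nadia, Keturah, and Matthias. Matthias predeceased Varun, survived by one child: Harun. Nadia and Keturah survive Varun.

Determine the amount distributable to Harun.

Uzoma first takes ₹30,000, leaving a balance of ₹276,000. Uzoma then takes one-quarter of the balance (₹69,000), for a total of ₹99,000. The remaining ₹207,000 passes to the descendants.
The descendants' portion (₹207,000) is divided into 3 shares of ₹69,000: Nadia and Keturah each take ₹69,000; Matthias's ₹69,000 share passes to Matthias's issue.
Matthias's share (₹69,000) passes entirely to Harun.

Harun receives ₹69,000.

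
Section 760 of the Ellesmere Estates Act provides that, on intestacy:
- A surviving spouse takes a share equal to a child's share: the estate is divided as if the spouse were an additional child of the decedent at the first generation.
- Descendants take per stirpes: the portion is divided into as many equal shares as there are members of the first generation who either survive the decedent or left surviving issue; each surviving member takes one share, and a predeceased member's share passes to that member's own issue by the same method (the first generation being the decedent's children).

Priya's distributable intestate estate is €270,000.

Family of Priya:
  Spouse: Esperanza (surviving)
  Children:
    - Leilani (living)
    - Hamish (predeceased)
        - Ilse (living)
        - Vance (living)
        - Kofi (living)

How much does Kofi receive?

Kofi receives €30,000.

The spouse counts as an additional share at the children's level, so there are 3 primary shares of €90,000. Esperanza takes one such share (€90,000).
The children's combined portion (€180,000) is divided into 2 shares of €90,000: Leilani takes €90,000; Hamish's €90,000 share passes to Hamish's issue.
Hamish's share (€90,000) is divided into 3 shares of €30,000: Ilse, Vance, and Kofi each take €30,000.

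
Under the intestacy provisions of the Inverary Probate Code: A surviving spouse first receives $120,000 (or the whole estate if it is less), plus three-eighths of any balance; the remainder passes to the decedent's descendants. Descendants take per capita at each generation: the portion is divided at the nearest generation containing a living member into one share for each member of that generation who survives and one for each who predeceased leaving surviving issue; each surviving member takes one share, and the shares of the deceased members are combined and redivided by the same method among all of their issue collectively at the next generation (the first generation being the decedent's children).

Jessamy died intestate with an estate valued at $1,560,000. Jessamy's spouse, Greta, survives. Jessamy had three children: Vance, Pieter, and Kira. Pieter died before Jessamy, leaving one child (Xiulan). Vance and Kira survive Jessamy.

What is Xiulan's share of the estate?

Greta first takes $120,000, leaving a balance of $1,440,000. Greta then takes three-eighths of the balance ($540,000), for a total of $660,000. The remaining $900,000 passes to the descendants.
The descendants' portion ($900,000) is divided at the children's generation into 3 shares of $300,000. Vance and Kira each take $300,000. The remaining share for the deceased Pieter ($300,000) is carried to the next generation.
That pool ($300,000) passes entirely to Xiulan, the sole taker at the grandchildren's generation.

Xiulan receives $300,000.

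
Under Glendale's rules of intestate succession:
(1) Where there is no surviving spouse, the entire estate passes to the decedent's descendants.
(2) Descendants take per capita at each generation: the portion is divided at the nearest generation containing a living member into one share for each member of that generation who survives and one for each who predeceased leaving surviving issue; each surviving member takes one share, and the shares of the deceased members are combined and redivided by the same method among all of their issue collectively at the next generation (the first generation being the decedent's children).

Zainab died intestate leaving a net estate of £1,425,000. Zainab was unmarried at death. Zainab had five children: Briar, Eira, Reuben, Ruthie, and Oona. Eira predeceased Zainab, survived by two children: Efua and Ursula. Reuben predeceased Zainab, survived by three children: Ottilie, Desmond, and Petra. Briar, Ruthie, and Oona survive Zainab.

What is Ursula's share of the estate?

Ursula receives £114,000.

The entire £1,425,000 passes to the descendants.
That amount (£1,425,000) is divided at the children's generation into 5 shares of £285,000. Briar, Ruthie, and Oona each take £285,000. The 2 shares of the deceased (Eira and Reuben) are combined into a pool of £570,000.
That pool (£570,000) is divided at the grandchildren's generation equally among Efua, Ursula, Ottilie, Desmond, and Petra: £114,000 each.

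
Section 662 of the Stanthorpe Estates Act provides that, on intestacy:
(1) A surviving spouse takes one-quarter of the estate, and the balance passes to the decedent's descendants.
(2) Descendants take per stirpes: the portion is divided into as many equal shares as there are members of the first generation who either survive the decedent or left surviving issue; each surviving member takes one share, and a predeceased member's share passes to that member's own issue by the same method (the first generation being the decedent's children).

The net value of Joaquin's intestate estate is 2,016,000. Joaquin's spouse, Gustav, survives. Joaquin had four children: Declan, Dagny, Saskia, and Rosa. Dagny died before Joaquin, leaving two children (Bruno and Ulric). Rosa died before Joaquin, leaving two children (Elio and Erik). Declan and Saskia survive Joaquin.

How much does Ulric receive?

Gustav takes one-quarter of 2,016,000 = 504,000. The remaining 1,512,000 passes to the descendants.
The descendants' portion (1,512,000) is divided into 4 shares of 378,000: Declan and Saskia each take 378,000; Dagny's 378,000 share passes to Dagny's issue; Rosa's 378,000 share passes to Rosa's issue.
Dagny's share (378,000) is divided into 2 shares of 189,000: Bruno and Ulric each take 189,000.
Rosa's share (378,000) is divided into 2 shares of 189,000: Elio and Erik each take 189,000.

Ulric receives 189,000.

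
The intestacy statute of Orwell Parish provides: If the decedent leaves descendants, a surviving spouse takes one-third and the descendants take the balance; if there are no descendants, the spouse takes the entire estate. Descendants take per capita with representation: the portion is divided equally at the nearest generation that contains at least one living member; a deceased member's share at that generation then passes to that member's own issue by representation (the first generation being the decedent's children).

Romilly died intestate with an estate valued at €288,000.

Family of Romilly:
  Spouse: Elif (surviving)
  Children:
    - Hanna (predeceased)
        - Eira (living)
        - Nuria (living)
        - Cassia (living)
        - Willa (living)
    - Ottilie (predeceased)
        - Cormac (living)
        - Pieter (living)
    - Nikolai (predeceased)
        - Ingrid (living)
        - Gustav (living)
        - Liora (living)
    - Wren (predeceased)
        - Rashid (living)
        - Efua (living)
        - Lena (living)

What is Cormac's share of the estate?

Elif takes one-third of €288,000 = €96,000. The remaining €192,000 passes to the descendants.
No child survives, so the initial division is made at the grandchildren's generation.
The descendants' portion (€192,000) is divided into 12 shares of €16,000: Eira, Nuria, Cassia, Willa, Cormac, Pieter, Ingrid, Gustav, Liora, Rashid, Efua, and Lena each take €16,000.

Cormac receives €16,000.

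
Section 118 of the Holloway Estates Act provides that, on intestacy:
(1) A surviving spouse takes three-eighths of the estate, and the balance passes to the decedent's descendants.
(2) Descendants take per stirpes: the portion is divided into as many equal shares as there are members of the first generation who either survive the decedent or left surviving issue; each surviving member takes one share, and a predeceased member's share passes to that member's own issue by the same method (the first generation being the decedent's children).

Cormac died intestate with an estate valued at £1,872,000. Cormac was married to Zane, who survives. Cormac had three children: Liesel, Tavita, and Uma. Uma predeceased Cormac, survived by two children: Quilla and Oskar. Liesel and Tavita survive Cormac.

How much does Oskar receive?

Zane takes three-eighths of £1,872,000 = £702,000. The remaining £1,170,000 passes to the descendants.
The descendants' portion (£1,170,000) is divided into 3 shares of £390,000: Liesel and Tavita each take £390,000; Uma's £390,000 share passes to Uma's issue.
Uma's share (£390,000) is divided into 2 shares of £195,000: Quilla and Oskar each take £195,000.

Oskar receives £195,000.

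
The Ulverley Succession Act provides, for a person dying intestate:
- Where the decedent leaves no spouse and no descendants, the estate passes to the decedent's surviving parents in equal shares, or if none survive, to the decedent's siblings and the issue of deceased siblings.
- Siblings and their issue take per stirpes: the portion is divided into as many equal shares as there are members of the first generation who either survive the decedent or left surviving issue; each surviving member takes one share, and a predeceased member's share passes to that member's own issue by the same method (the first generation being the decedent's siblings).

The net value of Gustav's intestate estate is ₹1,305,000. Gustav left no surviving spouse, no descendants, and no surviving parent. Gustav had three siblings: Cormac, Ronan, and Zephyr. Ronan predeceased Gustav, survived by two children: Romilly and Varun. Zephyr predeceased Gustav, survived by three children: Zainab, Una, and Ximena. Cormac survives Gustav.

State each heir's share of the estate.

Cormac: ₹435,000; Romilly: ₹217,500; Varun: ₹217,500; Zainab: ₹145,000; Una: ₹145,000; Ximena: ₹145,000

The entire ₹1,305,000 passes to the siblings and their issue.
That amount (₹1,305,000) is divided into 3 shares of ₹435,000: Cormac takes ₹435,000; Ronan's ₹435,000 share passes to Ronan's issue; Zephyr's ₹435,000 share passes to Zephyr's issue.
Ronan's share (₹435,000) is divided into 2 shares of ₹217,500: Romilly and Varun each take ₹217,500.
Zephyr's share (₹435,000) is divided into 3 shares of ₹145,000: Zainab, Una, and Ximena each take ₹145,000.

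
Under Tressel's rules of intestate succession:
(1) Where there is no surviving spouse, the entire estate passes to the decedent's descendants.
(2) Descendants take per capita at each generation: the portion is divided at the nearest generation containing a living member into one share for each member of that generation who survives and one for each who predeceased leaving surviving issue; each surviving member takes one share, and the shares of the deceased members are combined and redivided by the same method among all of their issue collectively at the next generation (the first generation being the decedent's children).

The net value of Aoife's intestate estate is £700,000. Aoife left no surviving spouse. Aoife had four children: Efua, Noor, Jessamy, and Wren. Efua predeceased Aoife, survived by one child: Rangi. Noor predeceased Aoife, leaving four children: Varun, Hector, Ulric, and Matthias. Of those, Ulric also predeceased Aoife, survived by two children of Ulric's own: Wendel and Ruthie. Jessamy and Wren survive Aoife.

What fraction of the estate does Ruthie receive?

Ruthie receives 1/20 of the estate.

The entire £700,000 passes to the descendants.
That amount (£700,000) is divided at the children's generation into 4 shares of £175,000. Jessamy and Wren each take £175,000. The 2 shares of the deceased (Efua and Noor) are combined into a pool of £350,000.
That pool (£350,000) is divided at the grandchildren's generation into 5 shares of £70,000. Rangi, Varun, Hector, and Matthias each take £70,000. The remaining share for the deceased Ulric (£70,000) is carried to the next generation.
That pool (£70,000) is divided at the great-grandchildren's generation equally among Wendel and Ruthie: £35,000 each.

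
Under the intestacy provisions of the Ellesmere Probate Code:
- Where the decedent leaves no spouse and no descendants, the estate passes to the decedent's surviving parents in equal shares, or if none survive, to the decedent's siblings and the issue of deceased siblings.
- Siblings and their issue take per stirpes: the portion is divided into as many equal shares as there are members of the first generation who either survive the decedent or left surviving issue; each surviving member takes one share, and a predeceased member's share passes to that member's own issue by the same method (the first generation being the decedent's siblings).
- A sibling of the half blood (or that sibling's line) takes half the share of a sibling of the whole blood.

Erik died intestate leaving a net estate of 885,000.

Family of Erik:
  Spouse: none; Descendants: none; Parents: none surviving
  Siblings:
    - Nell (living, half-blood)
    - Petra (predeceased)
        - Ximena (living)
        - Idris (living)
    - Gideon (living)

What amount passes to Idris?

The entire 885,000 passes to the siblings and their issue.
Counting each half-blood sibling's line as half a unit, there are 5/2 units in 885,000, so one unit is 354,000. Whole-blood lines (Petra and Gideon) take 354,000 each; half-blood lines (Nell) take 177,000 each.
Petra's share (354,000) is divided into 2 shares of 177,000: Ximena and Idris each take 177,000.

Idris receives 177,000.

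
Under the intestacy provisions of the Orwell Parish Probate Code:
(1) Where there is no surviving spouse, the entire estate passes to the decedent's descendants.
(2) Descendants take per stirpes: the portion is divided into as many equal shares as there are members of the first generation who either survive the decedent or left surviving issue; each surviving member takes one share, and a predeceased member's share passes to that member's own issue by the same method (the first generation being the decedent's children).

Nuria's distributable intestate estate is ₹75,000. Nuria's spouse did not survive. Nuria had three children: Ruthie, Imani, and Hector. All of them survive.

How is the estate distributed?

The entire ₹75,000 passes to the descendants.
That amount (₹75,000) is divided into 3 shares of ₹25,000: Ruthie, Imani, and Hector each take ₹25,000.

Ruthie: ₹25,000; Imani: ₹25,000; Hector: ₹25,000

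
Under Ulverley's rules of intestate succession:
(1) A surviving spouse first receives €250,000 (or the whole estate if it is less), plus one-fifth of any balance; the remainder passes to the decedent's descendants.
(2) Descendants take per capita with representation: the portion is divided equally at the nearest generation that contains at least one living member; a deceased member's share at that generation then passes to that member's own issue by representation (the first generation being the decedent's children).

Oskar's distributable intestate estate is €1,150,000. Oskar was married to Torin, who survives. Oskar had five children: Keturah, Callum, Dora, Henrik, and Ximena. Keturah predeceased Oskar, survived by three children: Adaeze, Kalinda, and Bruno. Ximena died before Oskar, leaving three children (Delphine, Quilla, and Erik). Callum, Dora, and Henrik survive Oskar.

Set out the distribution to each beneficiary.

Torin first takes €250,000, leaving a balance of €900,000. Torin then takes one-fifth of the balance (€180,000), for a total of €430,000. The remaining €720,000 passes to the descendants.
The descendants' portion (€720,000) is divided into 5 shares of €144,000: Callum, Dora, and Henrik each take €144,000; Keturah's €144,000 share passes to Keturah's issue; Ximena's €144,000 share passes to Ximena's issue.
Keturah's share (€144,000) is divided into 3 shares of €48,000: Adaeze, Kalinda, and Bruno each take €48,000.
Ximena's share (€144,000) is divided into 3 shares of €48,000: Delphine, Quilla, and Erik each take €48,000.

Torin: €430,000; Adaeze: €48,000; Kalinda: €48,000; Bruno: €48,000; Callum: €144,000; Dora: €144,000; Henrik: €144,000; Delphine: €48,000; Quilla: €48,000; Erik: €48,000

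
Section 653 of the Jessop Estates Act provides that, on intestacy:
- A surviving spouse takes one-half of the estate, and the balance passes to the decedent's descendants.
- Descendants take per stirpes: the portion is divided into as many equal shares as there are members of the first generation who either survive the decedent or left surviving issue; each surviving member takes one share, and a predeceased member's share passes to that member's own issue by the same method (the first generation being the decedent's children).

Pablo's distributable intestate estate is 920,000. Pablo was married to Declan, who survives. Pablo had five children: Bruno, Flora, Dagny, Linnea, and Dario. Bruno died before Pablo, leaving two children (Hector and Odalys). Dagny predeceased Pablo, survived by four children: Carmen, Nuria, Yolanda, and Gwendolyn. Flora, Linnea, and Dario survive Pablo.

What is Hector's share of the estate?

Declan takes one-half of 920,000 = 460,000. The remaining 460,000 passes to the descendants.
The descendants' portion (460,000) is divided into 5 shares of 92,000: Flora, Linnea, and Dario each take 92,000; Bruno's 92,000 share passes to Bruno's issue; Dagny's 92,000 share passes to Dagny's issue.
Bruno's share (92,000) is divided into 2 shares of 46,000: Hector and Odalys each take 46,000.
Dagny's share (92,000) is divided into 4 shares of 23,000: Carmen, Nuria, Yolanda, and Gwendolyn each take 23,000.

Hector receives 46,000.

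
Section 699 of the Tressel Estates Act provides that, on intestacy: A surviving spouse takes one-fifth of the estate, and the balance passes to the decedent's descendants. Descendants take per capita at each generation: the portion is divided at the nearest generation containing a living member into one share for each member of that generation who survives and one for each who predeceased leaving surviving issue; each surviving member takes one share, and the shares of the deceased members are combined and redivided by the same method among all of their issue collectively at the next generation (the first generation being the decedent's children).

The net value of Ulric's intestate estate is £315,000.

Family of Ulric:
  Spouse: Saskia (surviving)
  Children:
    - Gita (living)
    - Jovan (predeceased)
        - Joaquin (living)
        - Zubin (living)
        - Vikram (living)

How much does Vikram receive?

Vikram receives £42,000.

Saskia takes one-fifth of £315,000 = £63,000. The remaining £252,000 passes to the descendants.
The descendants' portion (£252,000) is divided at the children's generation into 2 shares of £126,000. Gita takes £126,000. The remaining share for the deceased Jovan (£126,000) is carried to the next generation.
That pool (£126,000) is divided at the grandchildren's generation equally among Joaquin, Zubin, and Vikram: £42,000 each.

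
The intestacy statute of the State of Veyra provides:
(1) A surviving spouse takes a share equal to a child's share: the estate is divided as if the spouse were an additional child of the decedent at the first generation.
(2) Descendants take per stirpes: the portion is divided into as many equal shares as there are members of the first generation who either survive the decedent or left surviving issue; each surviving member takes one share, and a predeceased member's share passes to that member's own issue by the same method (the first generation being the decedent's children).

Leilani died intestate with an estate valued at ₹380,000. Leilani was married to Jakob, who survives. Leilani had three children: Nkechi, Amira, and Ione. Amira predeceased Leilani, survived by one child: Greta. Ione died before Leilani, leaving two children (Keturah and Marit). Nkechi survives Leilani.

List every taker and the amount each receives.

Jakob: ₹95,000; Nkechi: ₹95,000; Greta: ₹95,000; Keturah: ₹47,500; Marit: ₹47,500

The spouse counts as an additional share at the children's level, so there are 4 primary shares of ₹95,000. Jakob takes one such share (₹95,000).
The children's combined portion (₹285,000) is divided into 3 shares of ₹95,000: Nkechi takes ₹95,000; Amira's ₹95,000 share passes to Amira's issue; Ione's ₹95,000 share passes to Ione's issue.
Amira's share (₹95,000) passes entirely to Greta.
Ione's share (₹95,000) is divided into 2 shares of ₹47,500: Keturah and Marit each take ₹47,500.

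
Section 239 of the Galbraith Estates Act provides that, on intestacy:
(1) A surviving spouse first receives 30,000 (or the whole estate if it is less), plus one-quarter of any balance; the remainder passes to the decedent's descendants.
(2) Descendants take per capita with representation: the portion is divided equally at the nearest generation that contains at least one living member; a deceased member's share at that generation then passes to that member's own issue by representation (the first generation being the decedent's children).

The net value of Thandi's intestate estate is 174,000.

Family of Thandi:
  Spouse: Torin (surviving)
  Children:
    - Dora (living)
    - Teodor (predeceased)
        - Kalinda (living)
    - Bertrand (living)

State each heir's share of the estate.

Torin first takes 30,000, leaving a balance of 144,000. Torin then takes one-quarter of the balance (36,000), for a total of 66,000. The remaining 108,000 passes to the descendants.
The descendants' portion (108,000) is divided into 3 shares of 36,000: Dora and Bertrand each take 36,000; Teodor's 36,000 share passes to Teodor's issue.
Teodor's share (36,000) passes entirely to Kalinda.

Torin: 66,000; Dora: 36,000; Kalinda: 36,000; Bertrand: 36,000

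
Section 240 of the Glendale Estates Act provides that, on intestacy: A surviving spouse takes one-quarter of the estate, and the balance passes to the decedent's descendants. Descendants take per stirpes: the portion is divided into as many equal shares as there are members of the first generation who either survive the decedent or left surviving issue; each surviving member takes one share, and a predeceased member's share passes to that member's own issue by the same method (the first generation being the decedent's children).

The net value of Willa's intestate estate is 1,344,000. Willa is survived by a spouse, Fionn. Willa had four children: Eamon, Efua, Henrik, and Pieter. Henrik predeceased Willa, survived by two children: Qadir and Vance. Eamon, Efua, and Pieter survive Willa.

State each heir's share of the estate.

Fionn takes one-quarter of 1,344,000 = 336,000. The remaining 1,008,000 passes to the descendants.
The descendants' portion (1,008,000) is divided into 4 shares of 252,000: Eamon, Efua, and Pieter each take 252,000; Henrik's 252,000 share passes to Henrik's issue.
Henrik's share (252,000) is divided into 2 shares of 126,000: Qadir and Vance each take 126,000.

Fionn: 336,000; Eamon: 252,000; Efua: 252,000; Qadir: 126,000; Vance: 126,000; Pieter: 252,000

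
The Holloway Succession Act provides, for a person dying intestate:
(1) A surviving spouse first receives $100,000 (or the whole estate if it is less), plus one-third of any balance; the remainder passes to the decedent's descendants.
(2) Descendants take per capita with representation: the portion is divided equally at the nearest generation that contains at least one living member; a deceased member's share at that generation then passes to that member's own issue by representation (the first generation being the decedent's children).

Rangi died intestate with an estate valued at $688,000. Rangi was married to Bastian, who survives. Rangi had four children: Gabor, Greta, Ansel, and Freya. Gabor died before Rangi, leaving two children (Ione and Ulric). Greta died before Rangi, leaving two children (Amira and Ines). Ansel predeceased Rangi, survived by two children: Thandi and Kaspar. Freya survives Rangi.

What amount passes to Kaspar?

Kaspar receives $49,000.

Bastian first takes $100,000, leaving a balance of $588,000. Bastian then takes one-third of the balance ($196,000), for a total of $296,000. The remaining $392,000 passes to the descendants.
The descendants' portion ($392,000) is divided into 4 shares of $98,000: Freya takes $98,000; Gabor's $98,000 share passes to Gabor's issue; Greta's $98,000 share passes to Greta's issue; Ansel's $98,000 share passes to Ansel's issue.
Gabor's share ($98,000) is divided into 2 shares of $49,000: Ione and Ulric each take $49,000.
Greta's share ($98,000) is divided into 2 shares of $49,000: Amira and Ines each take $49,000.
Ansel's share ($98,000) is divided into 2 shares of $49,000: Thandi and Kaspar each take $49,000.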